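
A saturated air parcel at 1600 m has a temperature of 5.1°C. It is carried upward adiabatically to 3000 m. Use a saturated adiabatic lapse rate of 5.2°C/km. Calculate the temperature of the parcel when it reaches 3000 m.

1600 → 3000 m (saturated adiabatic, 5.2°C/km): ΔT = -5.2 × 1.4 = -7.28°C → T = -2.18°C

-2.18°C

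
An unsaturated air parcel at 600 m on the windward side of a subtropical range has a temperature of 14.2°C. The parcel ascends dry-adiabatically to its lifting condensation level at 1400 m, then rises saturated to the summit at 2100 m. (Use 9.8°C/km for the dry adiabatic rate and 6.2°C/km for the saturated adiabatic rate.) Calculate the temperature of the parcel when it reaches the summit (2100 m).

2.02°C

600 → 1400 m (dry, 9.8°C/km): ΔT = -9.8 × 0.8 = -7.84°C → T = 6.36°C
1400 → 2100 m (saturated, 6.2°C/km): ΔT = -6.2 × 0.7 = -4.34°C → T = 2.02°C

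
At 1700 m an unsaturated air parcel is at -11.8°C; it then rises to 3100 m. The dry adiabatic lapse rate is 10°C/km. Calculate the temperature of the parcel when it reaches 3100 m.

-25.8°C

Dry adiabatic to 3100 m: -10 × 1.4 km = -14°C, so T = -25.8°C.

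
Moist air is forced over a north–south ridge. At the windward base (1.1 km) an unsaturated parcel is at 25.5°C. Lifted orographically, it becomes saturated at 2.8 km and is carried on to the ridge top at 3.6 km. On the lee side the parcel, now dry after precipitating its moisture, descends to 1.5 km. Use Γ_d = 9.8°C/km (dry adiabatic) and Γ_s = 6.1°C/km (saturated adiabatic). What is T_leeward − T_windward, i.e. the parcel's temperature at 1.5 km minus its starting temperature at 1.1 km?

1100–2800 m, dry: Δz = 1.7 km ⇒ ΔT = -16.66°C; T = 8.84°C
2800–3600 m, saturated: Δz = 0.8 km ⇒ ΔT = -4.88°C; T = 3.96°C
3600–1500 m, dry descent: Δz = 2.1 km ⇒ ΔT = +20.58°C; T = 24.54°C
Net change vs windward start: 24.54 − 25.5 = -0.96°C

-0.96°C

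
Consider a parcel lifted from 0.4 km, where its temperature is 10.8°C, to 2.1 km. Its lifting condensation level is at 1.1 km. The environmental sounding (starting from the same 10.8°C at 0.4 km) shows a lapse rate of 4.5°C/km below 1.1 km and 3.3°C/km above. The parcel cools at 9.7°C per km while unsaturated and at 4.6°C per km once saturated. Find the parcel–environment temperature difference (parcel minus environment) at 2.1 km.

-4.94°C (parcel cooler than environment)

Parcel:
  400–1100 m, dry: Δz = 0.7 km ⇒ ΔT = -6.79°C; T = 4.01°C
  1100–2100 m, saturated: Δz = 1 km ⇒ ΔT = -4.6°C; T = -0.59°C
Environment:
  400–1100 m, environment, lower layer: Δz = 0.7 km ⇒ ΔT = -3.15°C; T = 7.65°C
  1100–2100 m, environment, upper layer: Δz = 1 km ⇒ ΔT = -3.3°C; T = 4.35°C
T_parcel − T_env = -0.59 − 4.35 = -4.94°C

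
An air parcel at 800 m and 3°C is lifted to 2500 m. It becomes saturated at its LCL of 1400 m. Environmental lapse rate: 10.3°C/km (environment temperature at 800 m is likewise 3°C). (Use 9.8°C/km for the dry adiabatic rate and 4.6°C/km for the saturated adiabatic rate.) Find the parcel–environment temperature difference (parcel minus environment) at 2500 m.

Parcel:
  800 → 1400 m (dry, 9.8°C/km): ΔT = -9.8 × 0.6 = -5.88°C → T = -2.88°C
  1400 → 2500 m (saturated, 4.6°C/km): ΔT = -4.6 × 1.1 = -5.06°C → T = -7.94°C
Environment:
  800 → 2500 m (environment, 10.3°C/km): ΔT = -10.3 × 1.7 = -17.51°C → T = -14.51°C
T_parcel − T_env = -7.94 − (-14.51) = +6.57°C

+6.57°C (parcel warmer than environment)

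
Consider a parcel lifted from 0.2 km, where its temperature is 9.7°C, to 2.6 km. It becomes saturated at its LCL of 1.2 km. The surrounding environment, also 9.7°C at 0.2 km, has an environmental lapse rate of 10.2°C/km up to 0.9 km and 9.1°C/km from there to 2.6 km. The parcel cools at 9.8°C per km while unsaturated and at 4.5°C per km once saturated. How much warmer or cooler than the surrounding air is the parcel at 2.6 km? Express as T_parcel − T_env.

Parcel:
  From 200 m to 1200 m (dry): cools by 9.8 × 1 = 9.8°C, giving -0.1°C.
  From 1200 m to 2600 m (saturated): cools by 4.5 × 1.4 = 6.3°C, giving -6.4°C.
Environment:
  From 200 m to 900 m (environment, lower layer): cools by 10.2 × 0.7 = 7.14°C, giving 2.56°C.
  From 900 m to 2600 m (environment, upper layer): cools by 9.1 × 1.7 = 15.47°C, giving -12.91°C.
T_parcel − T_env = -6.4 − (-12.91) = +6.51°C

+6.51°C (parcel warmer than environment)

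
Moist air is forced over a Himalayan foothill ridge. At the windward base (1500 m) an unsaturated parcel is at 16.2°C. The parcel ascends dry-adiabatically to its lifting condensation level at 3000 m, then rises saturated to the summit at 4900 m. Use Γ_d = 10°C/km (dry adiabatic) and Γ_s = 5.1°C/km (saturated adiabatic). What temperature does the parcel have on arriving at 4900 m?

-8.49°C

1500 → 3000 m (dry, 10°C/km): ΔT = -10 × 1.5 = -15°C → T = 1.2°C
3000 → 4900 m (saturated, 5.1°C/km): ΔT = -5.1 × 1.9 = -9.69°C → T = -8.49°C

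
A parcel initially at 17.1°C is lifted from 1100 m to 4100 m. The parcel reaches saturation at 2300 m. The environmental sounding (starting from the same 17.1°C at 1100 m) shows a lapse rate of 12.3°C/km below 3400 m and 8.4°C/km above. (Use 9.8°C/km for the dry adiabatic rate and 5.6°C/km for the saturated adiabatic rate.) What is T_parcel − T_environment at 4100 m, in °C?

Parcel:
  1100–2300 m, dry: Δz = 1.2 km ⇒ ΔT = -11.76°C; T = 5.34°C
  2300–4100 m, saturated: Δz = 1.8 km ⇒ ΔT = -10.08°C; T = -4.74°C
Environment:
  1100–3400 m, environment, lower layer: Δz = 2.3 km ⇒ ΔT = -28.29°C; T = -11.19°C
  3400–4100 m, environment, upper layer: Δz = 0.7 km ⇒ ΔT = -5.88°C; T = -17.07°C
T_parcel − T_env = -4.74 − (-17.07) = +12.33°C

+12.33°C (parcel warmer than environment)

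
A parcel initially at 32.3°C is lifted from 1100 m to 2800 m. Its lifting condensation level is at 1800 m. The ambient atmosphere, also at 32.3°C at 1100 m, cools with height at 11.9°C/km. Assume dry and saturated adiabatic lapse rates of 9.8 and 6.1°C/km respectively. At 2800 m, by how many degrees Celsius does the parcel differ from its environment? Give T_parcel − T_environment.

+7.27°C (parcel warmer than environment)

Parcel:
  1100 → 1800 m (dry, 9.8°C/km): ΔT = -9.8 × 0.7 = -6.86°C → T = 25.44°C
  1800 → 2800 m (saturated, 6.1°C/km): ΔT = -6.1 × 1 = -6.1°C → T = 19.34°C
Environment:
  1100 → 2800 m (environment, 11.9°C/km): ΔT = -11.9 × 1.7 = -20.23°C → T = 12.07°C
T_parcel − T_env = 19.34 − 12.07 = +7.27°C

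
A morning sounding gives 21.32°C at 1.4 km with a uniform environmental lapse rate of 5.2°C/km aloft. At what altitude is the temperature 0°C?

5.5 km

Height above start = (21.32 − 0) / 5.2 = 4.1 km
Altitude = 1400 m + 4100 m = 5500 m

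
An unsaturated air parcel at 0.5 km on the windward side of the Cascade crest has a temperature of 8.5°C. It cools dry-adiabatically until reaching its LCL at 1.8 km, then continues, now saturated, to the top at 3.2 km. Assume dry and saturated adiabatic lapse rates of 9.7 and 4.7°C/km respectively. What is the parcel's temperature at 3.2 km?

-10.69°C

Dry to 1800 m: -9.7 × 1.3 km = -12.61°C, so T = -4.11°C.
Saturated to 3200 m: -4.7 × 1.4 km = -6.58°C, so T = -10.69°C.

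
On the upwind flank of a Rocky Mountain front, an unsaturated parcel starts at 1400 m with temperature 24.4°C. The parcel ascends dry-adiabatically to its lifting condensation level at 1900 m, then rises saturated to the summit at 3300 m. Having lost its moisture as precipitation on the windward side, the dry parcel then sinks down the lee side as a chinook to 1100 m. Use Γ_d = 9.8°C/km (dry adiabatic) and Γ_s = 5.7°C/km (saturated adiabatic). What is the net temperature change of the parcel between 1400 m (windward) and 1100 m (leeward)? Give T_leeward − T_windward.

+8.68°C

1400–1900 m, dry: Δz = 0.5 km ⇒ ΔT = -4.9°C; T = 19.5°C
1900–3300 m, saturated: Δz = 1.4 km ⇒ ΔT = -7.98°C; T = 11.52°C
3300–1100 m, dry descent: Δz = 2.2 km ⇒ ΔT = +21.56°C; T = 33.08°C
Net change vs windward start: 33.08 − 24.4 = +8.68°C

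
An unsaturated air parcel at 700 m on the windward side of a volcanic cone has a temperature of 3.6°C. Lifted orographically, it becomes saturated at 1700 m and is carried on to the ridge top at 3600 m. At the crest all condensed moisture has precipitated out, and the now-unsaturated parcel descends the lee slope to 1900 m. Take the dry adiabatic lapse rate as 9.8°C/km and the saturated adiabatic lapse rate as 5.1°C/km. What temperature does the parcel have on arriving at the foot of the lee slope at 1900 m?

0.77°C

Dry to 1700 m: -9.8 × 1 km = -9.8°C, so T = -6.2°C.
Saturated to 3600 m: -5.1 × 1.9 km = -9.69°C, so T = -15.89°C.
Dry descent to 1900 m: +9.8 × 1.7 km = +16.66°C, so T = 0.77°C.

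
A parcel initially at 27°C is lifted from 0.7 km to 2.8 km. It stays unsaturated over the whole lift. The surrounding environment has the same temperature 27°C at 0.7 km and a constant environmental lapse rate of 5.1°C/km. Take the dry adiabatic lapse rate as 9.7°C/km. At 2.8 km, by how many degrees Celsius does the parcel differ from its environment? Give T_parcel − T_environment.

Parcel:
  Dry to 2800 m: -9.7 × 2.1 km = -20.37°C, so T = 6.63°C.
Environment:
  Environment to 2800 m: -5.1 × 2.1 km = -10.71°C, so T = 16.29°C.
T_parcel − T_env = 6.63 − 16.29 = -9.66°C

-9.66°C (parcel cooler than environment)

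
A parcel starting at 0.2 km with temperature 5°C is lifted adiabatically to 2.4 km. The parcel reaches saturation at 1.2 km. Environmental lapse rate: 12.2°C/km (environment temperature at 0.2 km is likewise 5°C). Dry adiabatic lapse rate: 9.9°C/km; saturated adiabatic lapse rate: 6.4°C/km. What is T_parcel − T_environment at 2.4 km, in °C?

+9.26°C (parcel warmer than environment)

Parcel:
  Dry to 1200 m: -9.9 × 1 km = -9.9°C, so T = -4.9°C.
  Saturated to 2400 m: -6.4 × 1.2 km = -7.68°C, so T = -12.58°C.
Environment:
  Environment to 2400 m: -12.2 × 2.2 km = -26.84°C, so T = -21.84°C.
T_parcel − T_env = -12.58 − (-21.84) = +9.26°C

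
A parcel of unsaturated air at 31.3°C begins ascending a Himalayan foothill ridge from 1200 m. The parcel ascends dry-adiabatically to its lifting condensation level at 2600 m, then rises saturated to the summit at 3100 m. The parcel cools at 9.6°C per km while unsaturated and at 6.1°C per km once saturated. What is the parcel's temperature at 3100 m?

14.81°C

Dry to 2600 m: -9.6 × 1.4 km = -13.44°C, so T = 17.86°C.
Saturated to 3100 m: -6.1 × 0.5 km = -3.05°C, so T = 14.81°C.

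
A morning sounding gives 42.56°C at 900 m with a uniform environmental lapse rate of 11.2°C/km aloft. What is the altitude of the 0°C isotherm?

4700 m

Height above start = (42.56 − 0) / 11.2 = 3.8 km
Altitude = 900 m + 3800 m = 4700 m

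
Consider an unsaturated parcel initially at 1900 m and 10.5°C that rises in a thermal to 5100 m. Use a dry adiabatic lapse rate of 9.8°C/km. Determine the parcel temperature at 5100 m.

1900 → 5100 m (dry adiabatic, 9.8°C/km): ΔT = -9.8 × 3.2 = -31.36°C → T = -20.86°C

-20.86°C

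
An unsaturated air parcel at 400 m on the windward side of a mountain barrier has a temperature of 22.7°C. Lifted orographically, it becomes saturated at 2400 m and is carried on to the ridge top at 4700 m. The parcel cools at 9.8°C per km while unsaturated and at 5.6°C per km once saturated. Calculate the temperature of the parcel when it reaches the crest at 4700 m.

400–2400 m, dry: Δz = 2 km ⇒ ΔT = -19.6°C; T = 3.1°C
2400–4700 m, saturated: Δz = 2.3 km ⇒ ΔT = -12.88°C; T = -9.78°C

-9.78°C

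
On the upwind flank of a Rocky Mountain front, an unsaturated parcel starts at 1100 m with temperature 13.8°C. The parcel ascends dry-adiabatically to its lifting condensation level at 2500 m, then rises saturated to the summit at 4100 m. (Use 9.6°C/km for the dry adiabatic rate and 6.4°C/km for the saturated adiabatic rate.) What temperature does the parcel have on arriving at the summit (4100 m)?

-9.88°C

1100 → 2500 m (dry, 9.6°C/km): ΔT = -9.6 × 1.4 = -13.44°C → T = 0.36°C
2500 → 4100 m (saturated, 6.4°C/km): ΔT = -6.4 × 1.6 = -10.24°C → T = -9.88°C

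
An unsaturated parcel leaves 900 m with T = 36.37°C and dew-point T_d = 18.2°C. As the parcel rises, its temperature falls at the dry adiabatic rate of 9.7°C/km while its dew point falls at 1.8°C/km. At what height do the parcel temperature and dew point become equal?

T and T_d converge at 9.7 − 1.8 = 7.9°C per km
Height above start = (36.37 − 18.2) / 7.9 = 2.3 km
LCL altitude = 900 m + 2300 m = 3200 m

3200 m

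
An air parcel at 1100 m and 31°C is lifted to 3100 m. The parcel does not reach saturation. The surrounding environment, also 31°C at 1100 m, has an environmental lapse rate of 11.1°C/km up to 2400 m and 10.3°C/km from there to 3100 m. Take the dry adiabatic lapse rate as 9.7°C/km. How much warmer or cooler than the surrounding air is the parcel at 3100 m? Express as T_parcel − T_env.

+2.24°C (parcel warmer than environment)

Parcel:
  Dry to 3100 m: -9.7 × 2 km = -19.4°C, so T = 11.6°C.
Environment:
  Environment, lower layer to 2400 m: -11.1 × 1.3 km = -14.43°C, so T = 16.57°C.
  Environment, upper layer to 3100 m: -10.3 × 0.7 km = -7.21°C, so T = 9.36°C.
T_parcel − T_env = 11.6 − 9.36 = +2.24°C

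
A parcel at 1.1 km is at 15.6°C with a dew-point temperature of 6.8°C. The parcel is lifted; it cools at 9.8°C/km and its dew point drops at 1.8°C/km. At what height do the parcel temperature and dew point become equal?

2.2 km

T and T_d converge at 9.8 − 1.8 = 8°C per km
Height above start = (15.6 − 6.8) / 8 = 1.1 km
LCL altitude = 1100 m + 1100 m = 2200 m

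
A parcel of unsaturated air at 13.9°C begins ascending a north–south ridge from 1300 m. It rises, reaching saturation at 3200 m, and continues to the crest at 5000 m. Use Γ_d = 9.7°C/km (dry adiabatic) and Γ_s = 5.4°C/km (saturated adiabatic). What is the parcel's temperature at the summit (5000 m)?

-14.25°C

Dry to 3200 m: -9.7 × 1.9 km = -18.43°C, so T = -4.53°C.
Saturated to 5000 m: -5.4 × 1.8 km = -9.72°C, so T = -14.25°C.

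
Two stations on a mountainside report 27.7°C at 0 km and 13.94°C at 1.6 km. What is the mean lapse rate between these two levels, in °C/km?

Γ = −ΔT/Δz = (27.7 − 13.94) / (1600 − 0) m
  = 13.76°C / 1.6 km = 8.6°C/km

8.6°C/km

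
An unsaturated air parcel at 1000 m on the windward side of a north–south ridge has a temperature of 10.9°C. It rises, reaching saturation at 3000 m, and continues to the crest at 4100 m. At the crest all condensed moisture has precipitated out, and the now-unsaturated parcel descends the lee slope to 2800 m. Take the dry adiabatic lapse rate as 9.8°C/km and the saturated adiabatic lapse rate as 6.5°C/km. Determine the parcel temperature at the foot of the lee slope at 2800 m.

Dry to 3000 m: -9.8 × 2 km = -19.6°C, so T = -8.7°C.
Saturated to 4100 m: -6.5 × 1.1 km = -7.15°C, so T = -15.85°C.
Dry descent to 2800 m: +9.8 × 1.3 km = +12.74°C, so T = -3.11°C.

-3.11°C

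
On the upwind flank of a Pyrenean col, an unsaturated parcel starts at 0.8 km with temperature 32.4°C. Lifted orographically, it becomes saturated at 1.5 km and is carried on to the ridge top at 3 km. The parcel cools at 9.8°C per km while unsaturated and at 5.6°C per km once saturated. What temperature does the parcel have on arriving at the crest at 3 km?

Dry to 1500 m: -9.8 × 0.7 km = -6.86°C, so T = 25.54°C.
Saturated to 3000 m: -5.6 × 1.5 km = -8.4°C, so T = 17.14°C.

17.14°C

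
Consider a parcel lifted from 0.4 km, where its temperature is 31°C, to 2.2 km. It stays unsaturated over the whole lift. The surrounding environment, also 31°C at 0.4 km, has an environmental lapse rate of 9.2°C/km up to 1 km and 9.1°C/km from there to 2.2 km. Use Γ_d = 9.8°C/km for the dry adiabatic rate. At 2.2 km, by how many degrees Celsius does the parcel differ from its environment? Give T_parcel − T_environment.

-1.2°C (parcel cooler than environment)

Parcel:
  Dry to 2200 m: -9.8 × 1.8 km = -17.64°C, so T = 13.36°C.
Environment:
  Environment, lower layer to 1000 m: -9.2 × 0.6 km = -5.52°C, so T = 25.48°C.
  Environment, upper layer to 2200 m: -9.1 × 1.2 km = -10.92°C, so T = 14.56°C.
T_parcel − T_env = 13.36 − 14.56 = -1.2°C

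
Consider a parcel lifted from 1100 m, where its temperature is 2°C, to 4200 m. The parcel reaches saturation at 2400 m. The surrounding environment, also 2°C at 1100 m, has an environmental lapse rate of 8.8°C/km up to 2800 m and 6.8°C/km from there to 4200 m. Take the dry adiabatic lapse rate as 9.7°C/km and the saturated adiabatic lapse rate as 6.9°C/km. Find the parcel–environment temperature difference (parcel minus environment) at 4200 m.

-0.55°C (parcel cooler than environment)

Parcel:
  From 1100 m to 2400 m (dry): cools by 9.7 × 1.3 = 12.61°C, giving -10.61°C.
  From 2400 m to 4200 m (saturated): cools by 6.9 × 1.8 = 12.42°C, giving -23.03°C.
Environment:
  From 1100 m to 2800 m (environment, lower layer): cools by 8.8 × 1.7 = 14.96°C, giving -12.96°C.
  From 2800 m to 4200 m (environment, upper layer): cools by 6.8 × 1.4 = 9.52°C, giving -22.48°C.
T_parcel − T_env = -23.03 − (-22.48) = -0.55°C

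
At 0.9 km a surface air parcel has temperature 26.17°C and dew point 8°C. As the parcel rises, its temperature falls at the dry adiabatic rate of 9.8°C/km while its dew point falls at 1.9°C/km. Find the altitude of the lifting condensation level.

T and T_d converge at 9.8 − 1.9 = 7.9°C per km
Height above start = (26.17 − 8) / 7.9 = 2.3 km
LCL altitude = 900 m + 2300 m = 3200 m

3.2 km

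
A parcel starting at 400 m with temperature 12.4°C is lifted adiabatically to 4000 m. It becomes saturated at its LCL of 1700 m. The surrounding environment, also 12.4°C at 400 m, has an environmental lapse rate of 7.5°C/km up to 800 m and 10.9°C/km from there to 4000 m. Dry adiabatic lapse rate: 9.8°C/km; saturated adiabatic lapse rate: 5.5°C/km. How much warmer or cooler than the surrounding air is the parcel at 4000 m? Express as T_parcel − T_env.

+12.49°C (parcel warmer than environment)

Parcel:
  Dry to 1700 m: -9.8 × 1.3 km = -12.74°C, so T = -0.34°C.
  Saturated to 4000 m: -5.5 × 2.3 km = -12.65°C, so T = -12.99°C.
Environment:
  Environment, lower layer to 800 m: -7.5 × 0.4 km = -3°C, so T = 9.4°C.
  Environment, upper layer to 4000 m: -10.9 × 3.2 km = -34.88°C, so T = -25.48°C.
T_parcel − T_env = -12.99 − (-25.48) = +12.49°C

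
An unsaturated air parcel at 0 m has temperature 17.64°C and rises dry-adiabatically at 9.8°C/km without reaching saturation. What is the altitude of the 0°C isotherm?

1800 m

Height above start = (17.64 − 0) / 9.8 = 1.8 km
Altitude = 0 m + 1800 m = 1800 m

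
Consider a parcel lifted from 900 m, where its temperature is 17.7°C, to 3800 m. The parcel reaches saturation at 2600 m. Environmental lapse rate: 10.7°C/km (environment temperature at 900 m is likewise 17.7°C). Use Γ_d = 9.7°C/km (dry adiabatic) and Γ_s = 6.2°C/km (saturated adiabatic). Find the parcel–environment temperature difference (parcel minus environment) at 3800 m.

+7.1°C (parcel warmer than environment)

Parcel:
  Dry to 2600 m: -9.7 × 1.7 km = -16.49°C, so T = 1.21°C.
  Saturated to 3800 m: -6.2 × 1.2 km = -7.44°C, so T = -6.23°C.
Environment:
  Environment to 3800 m: -10.7 × 2.9 km = -31.03°C, so T = -13.33°C.
T_parcel − T_env = -6.23 − (-13.33) = +7.1°C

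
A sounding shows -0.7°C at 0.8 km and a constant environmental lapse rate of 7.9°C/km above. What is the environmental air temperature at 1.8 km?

-8.6°C

Environmental to 1800 m: -7.9 × 1 km = -7.9°C, so T = -8.6°C.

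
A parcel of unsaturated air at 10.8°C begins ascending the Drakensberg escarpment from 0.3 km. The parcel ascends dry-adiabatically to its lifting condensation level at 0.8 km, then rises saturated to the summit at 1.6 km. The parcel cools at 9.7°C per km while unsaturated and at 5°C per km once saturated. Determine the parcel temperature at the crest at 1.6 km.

1.95°C

300–800 m, dry: Δz = 0.5 km ⇒ ΔT = -4.85°C; T = 5.95°C
800–1600 m, saturated: Δz = 0.8 km ⇒ ΔT = -4°C; T = 1.95°C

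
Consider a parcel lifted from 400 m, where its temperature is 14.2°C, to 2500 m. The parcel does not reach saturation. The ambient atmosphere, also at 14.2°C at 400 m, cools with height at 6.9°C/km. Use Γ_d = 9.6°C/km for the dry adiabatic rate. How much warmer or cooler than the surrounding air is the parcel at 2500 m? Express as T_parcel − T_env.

-5.67°C (parcel cooler than environment)

Parcel:
  400 → 2500 m (dry, 9.6°C/km): ΔT = -9.6 × 2.1 = -20.16°C → T = -5.96°C
Environment:
  400 → 2500 m (environment, 6.9°C/km): ΔT = -6.9 × 2.1 = -14.49°C → T = -0.29°C
T_parcel − T_env = -5.96 − (-0.29) = -5.67°C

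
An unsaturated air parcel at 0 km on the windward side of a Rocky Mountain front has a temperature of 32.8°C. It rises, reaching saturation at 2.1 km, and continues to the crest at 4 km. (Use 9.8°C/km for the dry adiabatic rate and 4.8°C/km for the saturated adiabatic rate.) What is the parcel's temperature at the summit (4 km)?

3.1°C

Dry to 2100 m: -9.8 × 2.1 km = -20.58°C, so T = 12.22°C.
Saturated to 4000 m: -4.8 × 1.9 km = -9.12°C, so T = 3.1°C.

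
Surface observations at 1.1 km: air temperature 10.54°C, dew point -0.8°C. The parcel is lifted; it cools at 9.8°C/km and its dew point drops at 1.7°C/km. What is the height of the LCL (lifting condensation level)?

2.5 km

T and T_d converge at 9.8 − 1.7 = 8.1°C per km
Height above start = (10.54 − (-0.8)) / 8.1 = 1.4 km
LCL altitude = 1100 m + 1400 m = 2500 m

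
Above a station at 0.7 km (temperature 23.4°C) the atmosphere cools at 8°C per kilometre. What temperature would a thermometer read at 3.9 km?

-2.2°C

Environmental to 3900 m: -8 × 3.2 km = -25.6°C, so T = -2.2°C.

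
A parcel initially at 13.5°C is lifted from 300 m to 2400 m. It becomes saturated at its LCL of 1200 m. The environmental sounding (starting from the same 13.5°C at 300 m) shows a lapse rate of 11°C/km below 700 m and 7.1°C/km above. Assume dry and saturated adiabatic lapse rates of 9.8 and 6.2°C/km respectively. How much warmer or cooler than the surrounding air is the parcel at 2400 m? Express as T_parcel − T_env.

Parcel:
  300–1200 m, dry: Δz = 0.9 km ⇒ ΔT = -8.82°C; T = 4.68°C
  1200–2400 m, saturated: Δz = 1.2 km ⇒ ΔT = -7.44°C; T = -2.76°C
Environment:
  300–700 m, environment, lower layer: Δz = 0.4 km ⇒ ΔT = -4.4°C; T = 9.1°C
  700–2400 m, environment, upper layer: Δz = 1.7 km ⇒ ΔT = -12.07°C; T = -2.97°C
T_parcel − T_env = -2.76 − (-2.97) = +0.21°C

+0.21°C (parcel warmer than environment)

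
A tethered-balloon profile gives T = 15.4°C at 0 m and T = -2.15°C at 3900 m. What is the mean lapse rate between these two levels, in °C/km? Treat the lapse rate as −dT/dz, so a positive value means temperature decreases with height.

4.5°C/km

Γ = −ΔT/Δz = (15.4 − (-2.15)) / (3900 − 0) m
  = 17.55°C / 3.9 km = 4.5°C/km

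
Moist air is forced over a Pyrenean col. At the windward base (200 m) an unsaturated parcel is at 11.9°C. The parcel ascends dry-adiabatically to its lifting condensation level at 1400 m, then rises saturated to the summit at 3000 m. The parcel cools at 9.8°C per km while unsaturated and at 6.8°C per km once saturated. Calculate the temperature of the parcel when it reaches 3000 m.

From 200 m to 1400 m (dry): cools by 9.8 × 1.2 = 11.76°C, giving 0.14°C.
From 1400 m to 3000 m (saturated): cools by 6.8 × 1.6 = 10.88°C, giving -10.74°C.

-10.74°C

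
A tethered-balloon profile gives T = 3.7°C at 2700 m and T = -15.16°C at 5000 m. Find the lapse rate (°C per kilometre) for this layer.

Γ = −ΔT/Δz = (3.7 − (-15.16)) / (5000 − 2700) m
  = 18.86°C / 2.3 km = 8.2°C/km

8.2°C/km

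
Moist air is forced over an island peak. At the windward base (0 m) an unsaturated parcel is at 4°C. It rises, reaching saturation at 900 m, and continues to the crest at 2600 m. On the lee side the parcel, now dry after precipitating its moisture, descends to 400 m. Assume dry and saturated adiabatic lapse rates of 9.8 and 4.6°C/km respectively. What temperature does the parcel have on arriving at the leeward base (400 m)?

8.92°C

0 → 900 m (dry, 9.8°C/km): ΔT = -9.8 × 0.9 = -8.82°C → T = -4.82°C
900 → 2600 m (saturated, 4.6°C/km): ΔT = -4.6 × 1.7 = -7.82°C → T = -12.64°C
2600 → 400 m (dry descent, 9.8°C/km): ΔT = +9.8 × 2.2 = +21.56°C → T = 8.92°C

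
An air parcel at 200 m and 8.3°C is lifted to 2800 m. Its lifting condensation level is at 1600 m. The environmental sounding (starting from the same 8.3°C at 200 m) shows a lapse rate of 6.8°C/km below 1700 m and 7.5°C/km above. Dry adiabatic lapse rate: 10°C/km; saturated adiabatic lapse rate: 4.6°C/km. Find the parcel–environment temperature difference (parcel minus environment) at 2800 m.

Parcel:
  200 → 1600 m (dry, 10°C/km): ΔT = -10 × 1.4 = -14°C → T = -5.7°C
  1600 → 2800 m (saturated, 4.6°C/km): ΔT = -4.6 × 1.2 = -5.52°C → T = -11.22°C
Environment:
  200 → 1700 m (environment, lower layer, 6.8°C/km): ΔT = -6.8 × 1.5 = -10.2°C → T = -1.9°C
  1700 → 2800 m (environment, upper layer, 7.5°C/km): ΔT = -7.5 × 1.1 = -8.25°C → T = -10.15°C
T_parcel − T_env = -11.22 − (-10.15) = -1.07°C

-1.07°C (parcel cooler than environment)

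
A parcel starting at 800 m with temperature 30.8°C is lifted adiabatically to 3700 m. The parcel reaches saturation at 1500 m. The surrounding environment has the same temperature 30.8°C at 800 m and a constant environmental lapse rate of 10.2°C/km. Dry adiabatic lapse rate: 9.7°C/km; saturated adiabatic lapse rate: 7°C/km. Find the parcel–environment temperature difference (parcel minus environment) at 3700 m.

Parcel:
  Dry to 1500 m: -9.7 × 0.7 km = -6.79°C, so T = 24.01°C.
  Saturated to 3700 m: -7 × 2.2 km = -15.4°C, so T = 8.61°C.
Environment:
  Environment to 3700 m: -10.2 × 2.9 km = -29.58°C, so T = 1.22°C.
T_parcel − T_env = 8.61 − 1.22 = +7.39°C

+7.39°C (parcel warmer than environment)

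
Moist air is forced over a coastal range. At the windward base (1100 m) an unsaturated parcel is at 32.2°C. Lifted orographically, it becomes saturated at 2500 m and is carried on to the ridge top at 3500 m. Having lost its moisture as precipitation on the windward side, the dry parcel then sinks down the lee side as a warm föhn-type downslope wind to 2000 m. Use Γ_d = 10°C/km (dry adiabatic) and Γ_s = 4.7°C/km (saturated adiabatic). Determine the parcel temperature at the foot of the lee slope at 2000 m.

28.5°C

1100–2500 m, dry: Δz = 1.4 km ⇒ ΔT = -14°C; T = 18.2°C
2500–3500 m, saturated: Δz = 1 km ⇒ ΔT = -4.7°C; T = 13.5°C
3500–2000 m, dry descent: Δz = 1.5 km ⇒ ΔT = +15°C; T = 28.5°C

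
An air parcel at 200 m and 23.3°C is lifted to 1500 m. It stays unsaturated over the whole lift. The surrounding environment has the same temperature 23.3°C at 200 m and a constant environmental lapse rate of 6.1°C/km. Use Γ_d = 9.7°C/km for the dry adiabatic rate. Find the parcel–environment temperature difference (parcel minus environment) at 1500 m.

-4.68°C (parcel cooler than environment)

Parcel:
  200–1500 m, dry: Δz = 1.3 km ⇒ ΔT = -12.61°C; T = 10.69°C
Environment:
  200–1500 m, environment: Δz = 1.3 km ⇒ ΔT = -7.93°C; T = 15.37°C
T_parcel − T_env = 10.69 − 15.37 = -4.68°C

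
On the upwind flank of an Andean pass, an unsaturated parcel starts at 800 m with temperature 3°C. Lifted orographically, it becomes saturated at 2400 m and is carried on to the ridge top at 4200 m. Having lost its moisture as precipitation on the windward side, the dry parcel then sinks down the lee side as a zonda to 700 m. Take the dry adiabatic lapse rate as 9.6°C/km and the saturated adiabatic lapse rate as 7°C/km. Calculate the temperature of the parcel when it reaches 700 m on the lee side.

800–2400 m, dry: Δz = 1.6 km ⇒ ΔT = -15.36°C; T = -12.36°C
2400–4200 m, saturated: Δz = 1.8 km ⇒ ΔT = -12.6°C; T = -24.96°C
4200–700 m, dry descent: Δz = 3.5 km ⇒ ΔT = +33.6°C; T = 8.64°C

8.64°C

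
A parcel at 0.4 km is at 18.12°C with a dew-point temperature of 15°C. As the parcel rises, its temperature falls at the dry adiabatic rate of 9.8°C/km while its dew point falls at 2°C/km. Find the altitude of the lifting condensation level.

0.8 km

T and T_d converge at 9.8 − 2 = 7.8°C per km
Height above start = (18.12 − 15) / 7.8 = 0.4 km
LCL altitude = 400 m + 400 m = 800 m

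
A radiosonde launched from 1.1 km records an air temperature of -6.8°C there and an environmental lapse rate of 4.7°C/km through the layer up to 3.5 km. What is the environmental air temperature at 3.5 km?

From 1100 m to 3500 m (environmental): cools by 4.7 × 2.4 = 11.28°C, giving -18.08°C.

-18.08°C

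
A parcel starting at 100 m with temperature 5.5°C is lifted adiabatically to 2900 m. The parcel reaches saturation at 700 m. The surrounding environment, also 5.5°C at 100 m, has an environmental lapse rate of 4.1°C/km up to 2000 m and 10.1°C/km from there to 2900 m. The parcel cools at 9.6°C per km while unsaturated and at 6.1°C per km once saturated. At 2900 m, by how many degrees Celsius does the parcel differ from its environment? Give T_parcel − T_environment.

Parcel:
  100 → 700 m (dry, 9.6°C/km): ΔT = -9.6 × 0.6 = -5.76°C → T = -0.26°C
  700 → 2900 m (saturated, 6.1°C/km): ΔT = -6.1 × 2.2 = -13.42°C → T = -13.68°C
Environment:
  100 → 2000 m (environment, lower layer, 4.1°C/km): ΔT = -4.1 × 1.9 = -7.79°C → T = -2.29°C
  2000 → 2900 m (environment, upper layer, 10.1°C/km): ΔT = -10.1 × 0.9 = -9.09°C → T = -11.38°C
T_parcel − T_env = -13.68 − (-11.38) = -2.3°C

-2.3°C (parcel cooler than environment)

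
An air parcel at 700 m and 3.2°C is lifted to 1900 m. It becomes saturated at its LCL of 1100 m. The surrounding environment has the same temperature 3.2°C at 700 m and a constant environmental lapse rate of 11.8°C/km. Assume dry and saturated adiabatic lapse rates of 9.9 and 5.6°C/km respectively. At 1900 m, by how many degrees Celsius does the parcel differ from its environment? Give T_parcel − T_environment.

+5.72°C (parcel warmer than environment)

Parcel:
  700 → 1100 m (dry, 9.9°C/km): ΔT = -9.9 × 0.4 = -3.96°C → T = -0.76°C
  1100 → 1900 m (saturated, 5.6°C/km): ΔT = -5.6 × 0.8 = -4.48°C → T = -5.24°C
Environment:
  700 → 1900 m (environment, 11.8°C/km): ΔT = -11.8 × 1.2 = -14.16°C → T = -10.96°C
T_parcel − T_env = -5.24 − (-10.96) = +5.72°C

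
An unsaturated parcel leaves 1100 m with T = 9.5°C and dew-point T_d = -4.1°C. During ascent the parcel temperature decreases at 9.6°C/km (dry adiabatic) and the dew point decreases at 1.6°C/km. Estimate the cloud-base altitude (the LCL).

T and T_d converge at 9.6 − 1.6 = 8°C per km
Height above start = (9.5 − (-4.1)) / 8 = 1.7 km
LCL altitude = 1100 m + 1700 m = 2800 m

2800 m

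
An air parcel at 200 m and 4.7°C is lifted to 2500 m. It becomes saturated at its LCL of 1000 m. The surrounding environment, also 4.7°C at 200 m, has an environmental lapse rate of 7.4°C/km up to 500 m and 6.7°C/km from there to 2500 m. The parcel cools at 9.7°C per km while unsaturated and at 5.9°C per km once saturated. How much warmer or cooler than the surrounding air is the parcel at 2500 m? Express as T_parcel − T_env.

Parcel:
  Dry to 1000 m: -9.7 × 0.8 km = -7.76°C, so T = -3.06°C.
  Saturated to 2500 m: -5.9 × 1.5 km = -8.85°C, so T = -11.91°C.
Environment:
  Environment, lower layer to 500 m: -7.4 × 0.3 km = -2.22°C, so T = 2.48°C.
  Environment, upper layer to 2500 m: -6.7 × 2 km = -13.4°C, so T = -10.92°C.
T_parcel − T_env = -11.91 − (-10.92) = -0.99°C

-0.99°C (parcel cooler than environment)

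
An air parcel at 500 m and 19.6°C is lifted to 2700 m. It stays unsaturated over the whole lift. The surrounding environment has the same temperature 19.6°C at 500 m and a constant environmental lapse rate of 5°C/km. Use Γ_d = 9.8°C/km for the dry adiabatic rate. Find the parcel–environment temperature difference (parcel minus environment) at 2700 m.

-10.56°C (parcel cooler than environment)

Parcel:
  500 → 2700 m (dry, 9.8°C/km): ΔT = -9.8 × 2.2 = -21.56°C → T = -1.96°C
Environment:
  500 → 2700 m (environment, 5°C/km): ΔT = -5 × 2.2 = -11°C → T = 8.6°C
T_parcel − T_env = -1.96 − 8.6 = -10.56°C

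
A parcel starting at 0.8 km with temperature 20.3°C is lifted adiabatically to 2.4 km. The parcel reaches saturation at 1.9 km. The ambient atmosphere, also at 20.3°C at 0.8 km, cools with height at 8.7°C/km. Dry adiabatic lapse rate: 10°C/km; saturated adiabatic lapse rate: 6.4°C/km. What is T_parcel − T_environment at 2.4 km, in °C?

Parcel:
  Dry to 1900 m: -10 × 1.1 km = -11°C, so T = 9.3°C.
  Saturated to 2400 m: -6.4 × 0.5 km = -3.2°C, so T = 6.1°C.
Environment:
  Environment to 2400 m: -8.7 × 1.6 km = -13.92°C, so T = 6.38°C.
T_parcel − T_env = 6.1 − 6.38 = -0.28°C

-0.28°C (parcel cooler than environment)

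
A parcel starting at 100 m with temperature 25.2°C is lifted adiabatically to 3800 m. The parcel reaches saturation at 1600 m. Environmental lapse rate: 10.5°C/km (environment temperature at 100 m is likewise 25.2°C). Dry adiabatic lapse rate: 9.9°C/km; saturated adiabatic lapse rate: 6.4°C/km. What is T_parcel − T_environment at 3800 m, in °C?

Parcel:
  100–1600 m, dry: Δz = 1.5 km ⇒ ΔT = -14.85°C; T = 10.35°C
  1600–3800 m, saturated: Δz = 2.2 km ⇒ ΔT = -14.08°C; T = -3.73°C
Environment:
  100–3800 m, environment: Δz = 3.7 km ⇒ ΔT = -38.85°C; T = -13.65°C
T_parcel − T_env = -3.73 − (-13.65) = +9.92°C

+9.92°C (parcel warmer than environment)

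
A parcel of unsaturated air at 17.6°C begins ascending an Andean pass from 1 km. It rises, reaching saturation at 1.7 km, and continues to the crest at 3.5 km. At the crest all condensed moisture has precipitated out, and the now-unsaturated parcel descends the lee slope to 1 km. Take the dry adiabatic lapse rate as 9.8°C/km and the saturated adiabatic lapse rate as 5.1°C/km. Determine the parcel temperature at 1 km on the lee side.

Dry to 1700 m: -9.8 × 0.7 km = -6.86°C, so T = 10.74°C.
Saturated to 3500 m: -5.1 × 1.8 km = -9.18°C, so T = 1.56°C.
Dry descent to 1000 m: +9.8 × 2.5 km = +24.5°C, so T = 26.06°C.

26.06°C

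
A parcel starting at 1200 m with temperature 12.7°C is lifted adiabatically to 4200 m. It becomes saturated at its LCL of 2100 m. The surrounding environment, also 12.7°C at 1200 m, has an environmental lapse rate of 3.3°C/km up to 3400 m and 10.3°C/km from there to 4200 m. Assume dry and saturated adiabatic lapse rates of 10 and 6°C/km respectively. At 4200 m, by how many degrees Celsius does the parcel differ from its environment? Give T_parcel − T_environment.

-6.1°C (parcel cooler than environment)

Parcel:
  Dry to 2100 m: -10 × 0.9 km = -9°C, so T = 3.7°C.
  Saturated to 4200 m: -6 × 2.1 km = -12.6°C, so T = -8.9°C.
Environment:
  Environment, lower layer to 3400 m: -3.3 × 2.2 km = -7.26°C, so T = 5.44°C.
  Environment, upper layer to 4200 m: -10.3 × 0.8 km = -8.24°C, so T = -2.8°C.
T_parcel − T_env = -8.9 − (-2.8) = -6.1°C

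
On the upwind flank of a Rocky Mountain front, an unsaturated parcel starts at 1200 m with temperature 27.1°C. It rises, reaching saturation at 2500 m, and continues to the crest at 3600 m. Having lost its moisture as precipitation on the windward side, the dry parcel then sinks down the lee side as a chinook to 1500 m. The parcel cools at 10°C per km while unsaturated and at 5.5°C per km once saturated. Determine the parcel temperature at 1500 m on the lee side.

29.05°C

From 1200 m to 2500 m (dry): cools by 10 × 1.3 = 13°C, giving 14.1°C.
From 2500 m to 3600 m (saturated): cools by 5.5 × 1.1 = 6.05°C, giving 8.05°C.
From 3600 m to 1500 m (dry descent): warms by 10 × 2.1 = 21°C, giving 29.05°C.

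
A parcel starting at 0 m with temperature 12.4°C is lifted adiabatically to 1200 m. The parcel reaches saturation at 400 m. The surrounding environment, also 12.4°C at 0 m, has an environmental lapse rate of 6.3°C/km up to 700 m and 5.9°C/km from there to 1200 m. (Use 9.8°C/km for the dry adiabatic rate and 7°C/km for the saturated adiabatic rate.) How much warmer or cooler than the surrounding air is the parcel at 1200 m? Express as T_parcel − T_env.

Parcel:
  0–400 m, dry: Δz = 0.4 km ⇒ ΔT = -3.92°C; T = 8.48°C
  400–1200 m, saturated: Δz = 0.8 km ⇒ ΔT = -5.6°C; T = 2.88°C
Environment:
  0–700 m, environment, lower layer: Δz = 0.7 km ⇒ ΔT = -4.41°C; T = 7.99°C
  700–1200 m, environment, upper layer: Δz = 0.5 km ⇒ ΔT = -2.95°C; T = 5.04°C
T_parcel − T_env = 2.88 − 5.04 = -2.16°C

-2.16°C (parcel cooler than environment)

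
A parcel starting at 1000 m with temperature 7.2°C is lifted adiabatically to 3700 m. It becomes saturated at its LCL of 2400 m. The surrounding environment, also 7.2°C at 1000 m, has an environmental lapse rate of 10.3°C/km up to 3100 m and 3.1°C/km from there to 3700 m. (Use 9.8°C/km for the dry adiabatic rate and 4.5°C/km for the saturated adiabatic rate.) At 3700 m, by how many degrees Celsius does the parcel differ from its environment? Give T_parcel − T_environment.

Parcel:
  Dry to 2400 m: -9.8 × 1.4 km = -13.72°C, so T = -6.52°C.
  Saturated to 3700 m: -4.5 × 1.3 km = -5.85°C, so T = -12.37°C.
Environment:
  Environment, lower layer to 3100 m: -10.3 × 2.1 km = -21.63°C, so T = -14.43°C.
  Environment, upper layer to 3700 m: -3.1 × 0.6 km = -1.86°C, so T = -16.29°C.
T_parcel − T_env = -12.37 − (-16.29) = +3.92°C

+3.92°C (parcel warmer than environment)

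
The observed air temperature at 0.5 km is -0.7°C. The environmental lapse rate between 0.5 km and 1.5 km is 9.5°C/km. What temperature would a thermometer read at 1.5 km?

-10.2°C

500–1500 m, environmental: Δz = 1 km ⇒ ΔT = -9.5°C; T = -10.2°C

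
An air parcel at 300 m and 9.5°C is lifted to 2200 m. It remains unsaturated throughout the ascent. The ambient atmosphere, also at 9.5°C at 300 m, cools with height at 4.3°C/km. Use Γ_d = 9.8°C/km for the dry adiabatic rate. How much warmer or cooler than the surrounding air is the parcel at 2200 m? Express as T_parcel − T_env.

Parcel:
  Dry to 2200 m: -9.8 × 1.9 km = -18.62°C, so T = -9.12°C.
Environment:
  Environment to 2200 m: -4.3 × 1.9 km = -8.17°C, so T = 1.33°C.
T_parcel − T_env = -9.12 − 1.33 = -10.45°C

-10.45°C (parcel cooler than environment)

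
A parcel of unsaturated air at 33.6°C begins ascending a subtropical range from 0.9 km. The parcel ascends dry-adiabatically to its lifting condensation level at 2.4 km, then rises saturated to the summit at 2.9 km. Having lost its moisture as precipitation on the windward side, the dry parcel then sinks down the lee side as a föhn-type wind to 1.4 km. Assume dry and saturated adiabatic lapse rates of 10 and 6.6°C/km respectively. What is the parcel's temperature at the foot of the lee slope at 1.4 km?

From 900 m to 2400 m (dry): cools by 10 × 1.5 = 15°C, giving 18.6°C.
From 2400 m to 2900 m (saturated): cools by 6.6 × 0.5 = 3.3°C, giving 15.3°C.
From 2900 m to 1400 m (dry descent): warms by 10 × 1.5 = 15°C, giving 30.3°C.

30.3°C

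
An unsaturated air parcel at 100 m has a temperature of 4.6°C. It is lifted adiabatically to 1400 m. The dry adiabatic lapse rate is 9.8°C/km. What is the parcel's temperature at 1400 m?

-8.14°C

From 100 m to 1400 m (dry adiabatic): cools by 9.8 × 1.3 = 12.74°C, giving -8.14°C.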